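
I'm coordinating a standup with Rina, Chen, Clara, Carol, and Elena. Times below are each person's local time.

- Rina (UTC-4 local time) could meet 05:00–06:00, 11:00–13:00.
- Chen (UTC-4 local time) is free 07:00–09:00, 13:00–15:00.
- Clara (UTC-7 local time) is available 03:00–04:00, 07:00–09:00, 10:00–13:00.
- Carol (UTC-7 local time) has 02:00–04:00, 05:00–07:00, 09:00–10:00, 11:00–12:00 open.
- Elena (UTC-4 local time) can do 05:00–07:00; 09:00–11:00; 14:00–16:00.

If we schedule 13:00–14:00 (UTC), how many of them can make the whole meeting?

Rina in UTC: 09:00-10:00, 15:00-17:00 (add 4h to convert from UTC-4).
Chen in UTC: 11:00-13:00, 17:00-19:00 (add 4h to convert from UTC-4).
Clara in UTC: 10:00-11:00, 14:00-16:00, 17:00-20:00 (add 7h to convert from UTC-7).
Carol in UTC: 09:00-11:00, 12:00-14:00, 16:00-17:00, 18:00-19:00 (add 7h to convert from UTC-7).
Elena in UTC: 09:00-11:00, 13:00-15:00, 18:00-20:00 (add 4h to convert from UTC-4).
Carol and Elena can make the full 13:00-14:00 slot — that's 2.

2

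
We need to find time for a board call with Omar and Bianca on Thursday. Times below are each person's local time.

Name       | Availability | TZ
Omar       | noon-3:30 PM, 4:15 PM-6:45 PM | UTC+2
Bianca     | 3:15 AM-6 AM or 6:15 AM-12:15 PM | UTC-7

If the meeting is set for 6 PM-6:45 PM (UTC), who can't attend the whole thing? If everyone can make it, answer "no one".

Omar

Omar in UTC: 10:00-13:30, 14:15-16:45 (subtract 2h to convert from UTC+2).
Bianca in UTC: 10:15-13:00, 13:15-19:15 (add 7h to convert from UTC-7).
Omar: not fully free for 18:00-18:45. Bianca: free for 18:00-18:45.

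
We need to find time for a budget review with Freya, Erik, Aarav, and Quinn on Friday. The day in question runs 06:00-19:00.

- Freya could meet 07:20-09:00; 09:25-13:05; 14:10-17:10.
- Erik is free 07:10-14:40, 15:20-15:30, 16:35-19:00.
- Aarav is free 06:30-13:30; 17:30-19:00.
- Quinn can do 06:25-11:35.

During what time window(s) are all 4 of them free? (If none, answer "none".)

07:20-09:00, 09:25-11:35

Freya ∩ Erik: 07:20-09:00, 09:25-13:05, 14:10-14:40, 15:20-15:30, 16:35-17:10.
Freya ∩ Erik ∩ Aarav: 07:20-09:00, 09:25-13:05.
Freya ∩ Erik ∩ Aarav ∩ Quinn: 07:20-09:00, 09:25-11:35.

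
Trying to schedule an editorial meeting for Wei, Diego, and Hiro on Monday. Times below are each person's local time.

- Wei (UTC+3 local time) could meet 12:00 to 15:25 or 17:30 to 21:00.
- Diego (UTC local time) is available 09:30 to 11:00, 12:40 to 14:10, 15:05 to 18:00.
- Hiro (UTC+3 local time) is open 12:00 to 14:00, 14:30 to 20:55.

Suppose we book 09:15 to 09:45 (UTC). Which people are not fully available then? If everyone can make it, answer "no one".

Wei in UTC: 09:00-12:25, 14:30-18:00 (subtract 3h to convert from UTC+3).
Diego in UTC: 09:30-11:00, 12:40-14:10, 15:05-18:00.
Hiro in UTC: 09:00-11:00, 11:30-17:55 (subtract 3h to convert from UTC+3).
Wei: free for 09:15-09:45. Diego: not fully free for 09:15-09:45. Hiro: free for 09:15-09:45.

Diego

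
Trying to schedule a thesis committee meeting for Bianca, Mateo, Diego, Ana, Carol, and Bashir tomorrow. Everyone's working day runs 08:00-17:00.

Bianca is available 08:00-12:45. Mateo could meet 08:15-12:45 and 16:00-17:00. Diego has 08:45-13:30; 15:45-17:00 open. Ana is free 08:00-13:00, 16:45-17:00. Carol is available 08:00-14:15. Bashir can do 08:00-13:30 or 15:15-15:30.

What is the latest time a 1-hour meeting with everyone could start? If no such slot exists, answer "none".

Bianca ∩ Mateo: 08:15-12:45.
Bianca ∩ Mateo ∩ Diego: 08:45-12:45.
Bianca ∩ Mateo ∩ Diego ∩ Ana: 08:45-12:45.
Bianca ∩ Mateo ∩ Diego ∩ Ana ∩ Carol: 08:45-12:45.
Bianca ∩ Mateo ∩ Diego ∩ Ana ∩ Carol ∩ Bashir: 08:45-12:45.
The last common window of at least 60 minutes is 08:45-12:45; a 60-minute meeting can start as late as 11:45 and still end by 12:45.

11:45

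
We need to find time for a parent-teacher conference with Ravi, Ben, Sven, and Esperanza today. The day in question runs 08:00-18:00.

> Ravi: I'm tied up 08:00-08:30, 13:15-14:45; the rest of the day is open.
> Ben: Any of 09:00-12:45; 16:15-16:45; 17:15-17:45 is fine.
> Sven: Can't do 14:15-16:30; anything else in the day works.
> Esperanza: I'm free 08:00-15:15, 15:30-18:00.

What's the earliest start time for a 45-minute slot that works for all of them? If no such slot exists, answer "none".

Ravi free: 08:30-13:15, 14:45-18:00 (invert busy blocks within the working day).
Ben free: 09:00-12:45, 16:15-16:45, 17:15-17:45.
Sven free: 08:00-14:15, 16:30-18:00 (invert busy blocks within the working day).
Esperanza free: 08:00-15:15, 15:30-18:00.
Ravi ∩ Ben: 09:00-12:45, 16:15-16:45, 17:15-17:45.
Ravi ∩ Ben ∩ Sven: 09:00-12:45, 16:30-16:45, 17:15-17:45.
Ravi ∩ Ben ∩ Sven ∩ Esperanza: 09:00-12:45, 16:30-16:45, 17:15-17:45.
The first common window of at least 45 minutes is 09:00-12:45, so the earliest start is 09:00.

09:00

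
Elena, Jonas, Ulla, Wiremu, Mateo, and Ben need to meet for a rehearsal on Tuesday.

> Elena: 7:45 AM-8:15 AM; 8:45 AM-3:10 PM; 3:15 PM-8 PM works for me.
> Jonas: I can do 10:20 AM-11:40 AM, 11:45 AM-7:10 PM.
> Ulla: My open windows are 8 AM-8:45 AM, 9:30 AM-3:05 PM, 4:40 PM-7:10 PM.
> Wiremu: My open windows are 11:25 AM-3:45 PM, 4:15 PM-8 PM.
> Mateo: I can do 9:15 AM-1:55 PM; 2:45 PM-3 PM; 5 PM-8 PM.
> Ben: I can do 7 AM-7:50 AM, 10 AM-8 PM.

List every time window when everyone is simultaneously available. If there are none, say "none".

Elena ∩ Jonas: 10:20-11:40, 11:45-15:10, 15:15-19:10.
Elena ∩ Jonas ∩ Ulla: 10:20-11:40, 11:45-15:05, 16:40-19:10.
Elena ∩ Jonas ∩ Ulla ∩ Wiremu: 11:25-11:40, 11:45-15:05, 16:40-19:10.
Elena ∩ Jonas ∩ Ulla ∩ Wiremu ∩ Mateo: 11:25-11:40, 11:45-13:55, 14:45-15:00, 17:00-19:10.
Elena ∩ Jonas ∩ Ulla ∩ Wiremu ∩ Mateo ∩ Ben: 11:25-11:40, 11:45-13:55, 14:45-15:00, 17:00-19:10.

11:25-11:40, 11:45-13:55, 14:45-15:00, 17:00-19:10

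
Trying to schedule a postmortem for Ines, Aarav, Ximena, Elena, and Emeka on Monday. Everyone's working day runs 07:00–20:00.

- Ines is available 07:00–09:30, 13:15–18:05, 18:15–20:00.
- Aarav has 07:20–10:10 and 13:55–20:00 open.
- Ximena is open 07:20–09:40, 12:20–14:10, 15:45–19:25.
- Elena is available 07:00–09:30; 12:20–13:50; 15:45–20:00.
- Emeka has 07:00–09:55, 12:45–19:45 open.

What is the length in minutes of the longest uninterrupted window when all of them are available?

Ines ∩ Aarav: 07:20-09:30, 13:55-18:05, 18:15-20:00.
Ines ∩ Aarav ∩ Ximena: 07:20-09:30, 13:55-14:10, 15:45-18:05, 18:15-19:25.
Ines ∩ Aarav ∩ Ximena ∩ Elena: 07:20-09:30, 15:45-18:05, 18:15-19:25.
Ines ∩ Aarav ∩ Ximena ∩ Elena ∩ Emeka: 07:20-09:30, 15:45-18:05, 18:15-19:25.
Those are the intersection windows.
The longest is 15:45-18:05 at 140 minutes.

140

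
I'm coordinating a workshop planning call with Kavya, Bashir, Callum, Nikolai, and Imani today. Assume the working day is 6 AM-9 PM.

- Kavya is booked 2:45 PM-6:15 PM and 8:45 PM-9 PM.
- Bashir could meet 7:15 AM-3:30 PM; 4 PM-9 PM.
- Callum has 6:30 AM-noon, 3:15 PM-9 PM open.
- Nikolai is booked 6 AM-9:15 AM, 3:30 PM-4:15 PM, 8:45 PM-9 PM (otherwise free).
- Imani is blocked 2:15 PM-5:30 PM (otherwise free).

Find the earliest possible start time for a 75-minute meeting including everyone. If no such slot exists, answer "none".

Kavya free: 06:00-14:45, 18:15-20:45 (invert busy blocks within the working day).
Bashir free: 07:15-15:30, 16:00-21:00.
Callum free: 06:30-12:00, 15:15-21:00.
Nikolai free: 09:15-15:30, 16:15-20:45 (invert busy blocks within the working day).
Imani free: 06:00-14:15, 17:30-21:00 (invert busy blocks within the working day).
Kavya ∩ Bashir: 07:15-14:45, 18:15-20:45.
Kavya ∩ Bashir ∩ Callum: 07:15-12:00, 18:15-20:45.
Kavya ∩ Bashir ∩ Callum ∩ Nikolai: 09:15-12:00, 18:15-20:45.
Kavya ∩ Bashir ∩ Callum ∩ Nikolai ∩ Imani: 09:15-12:00, 18:15-20:45.
The first common window of at least 75 minutes is 09:15-12:00, so the earliest start is 09:15.

09:15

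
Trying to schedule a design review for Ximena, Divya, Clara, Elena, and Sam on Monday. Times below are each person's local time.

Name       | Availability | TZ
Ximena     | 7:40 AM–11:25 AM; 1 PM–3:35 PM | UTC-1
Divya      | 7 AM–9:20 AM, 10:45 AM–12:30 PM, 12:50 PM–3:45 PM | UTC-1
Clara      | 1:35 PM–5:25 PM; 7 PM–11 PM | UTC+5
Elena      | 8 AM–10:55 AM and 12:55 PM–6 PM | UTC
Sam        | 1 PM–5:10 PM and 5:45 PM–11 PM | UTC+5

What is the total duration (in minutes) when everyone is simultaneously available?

255

Ximena in UTC: 08:40-12:25, 14:00-16:35 (add 1h to convert from UTC-1).
Divya in UTC: 08:00-10:20, 11:45-13:30, 13:50-16:45 (add 1h to convert from UTC-1).
Clara in UTC: 08:35-12:25, 14:00-18:00 (subtract 5h to convert from UTC+5).
Elena in UTC: 08:00-10:55, 12:55-18:00.
Sam in UTC: 08:00-12:10, 12:45-18:00 (subtract 5h to convert from UTC+5).
Ximena ∩ Divya: 08:40-10:20, 11:45-12:25, 14:00-16:35.
Ximena ∩ Divya ∩ Clara: 08:40-10:20, 11:45-12:25, 14:00-16:35.
Ximena ∩ Divya ∩ Clara ∩ Elena: 08:40-10:20, 14:00-16:35.
Ximena ∩ Divya ∩ Clara ∩ Elena ∩ Sam: 08:40-10:20, 14:00-16:35.
Those are the intersection windows.
Summing the common windows: 100 + 155 = 255 minutes.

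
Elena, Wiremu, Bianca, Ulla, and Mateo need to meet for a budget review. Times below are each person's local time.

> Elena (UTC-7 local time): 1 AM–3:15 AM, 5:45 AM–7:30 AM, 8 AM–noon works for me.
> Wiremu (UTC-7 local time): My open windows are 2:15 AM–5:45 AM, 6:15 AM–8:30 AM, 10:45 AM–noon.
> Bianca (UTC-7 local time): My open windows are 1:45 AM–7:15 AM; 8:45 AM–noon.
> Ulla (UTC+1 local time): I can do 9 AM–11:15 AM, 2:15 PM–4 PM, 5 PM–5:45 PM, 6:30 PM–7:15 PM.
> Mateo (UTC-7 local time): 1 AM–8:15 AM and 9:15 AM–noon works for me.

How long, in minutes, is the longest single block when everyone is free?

Elena in UTC: 08:00-10:15, 12:45-14:30, 15:00-19:00 (add 7h to convert from UTC-7).
Wiremu in UTC: 09:15-12:45, 13:15-15:30, 17:45-19:00 (add 7h to convert from UTC-7).
Bianca in UTC: 08:45-14:15, 15:45-19:00 (add 7h to convert from UTC-7).
Ulla in UTC: 08:00-10:15, 13:15-15:00, 16:00-16:45, 17:30-18:15 (subtract 1h to convert from UTC+1).
Mateo in UTC: 08:00-15:15, 16:15-19:00 (add 7h to convert from UTC-7).
Elena ∩ Wiremu: 09:15-10:15, 13:15-14:30, 15:00-15:30, 17:45-19:00.
Elena ∩ Wiremu ∩ Bianca: 09:15-10:15, 13:15-14:15, 17:45-19:00.
Elena ∩ Wiremu ∩ Bianca ∩ Ulla: 09:15-10:15, 13:15-14:15, 17:45-18:15.
Elena ∩ Wiremu ∩ Bianca ∩ Ulla ∩ Mateo: 09:15-10:15, 13:15-14:15, 17:45-18:15.
The longest is 09:15-10:15 at 60 minutes.

60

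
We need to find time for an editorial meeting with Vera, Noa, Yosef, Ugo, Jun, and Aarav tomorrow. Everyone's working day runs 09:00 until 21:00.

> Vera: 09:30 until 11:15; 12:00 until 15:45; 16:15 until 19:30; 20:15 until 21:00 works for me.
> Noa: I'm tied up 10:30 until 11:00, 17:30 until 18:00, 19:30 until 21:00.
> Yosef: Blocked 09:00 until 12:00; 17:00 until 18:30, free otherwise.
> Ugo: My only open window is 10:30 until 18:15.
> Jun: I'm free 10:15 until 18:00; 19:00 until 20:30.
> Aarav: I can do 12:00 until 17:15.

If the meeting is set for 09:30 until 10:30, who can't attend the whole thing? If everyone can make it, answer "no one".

Vera free: 09:30-11:15, 12:00-15:45, 16:15-19:30, 20:15-21:00.
Noa free: 09:00-10:30, 11:00-17:30, 18:00-19:30 (invert busy blocks within the working day).
Yosef free: 12:00-17:00, 18:30-21:00 (invert busy blocks within the working day).
Ugo free: 10:30-18:15.
Jun free: 10:15-18:00, 19:00-20:30.
Aarav free: 12:00-17:15.
Vera: free for 09:30-10:30. Noa: free for 09:30-10:30. Yosef: not fully free for 09:30-10:30. Ugo: not fully free for 09:30-10:30. Jun: not fully free for 09:30-10:30. Aarav: not fully free for 09:30-10:30.

Aarav, Jun, Ugo, Yosef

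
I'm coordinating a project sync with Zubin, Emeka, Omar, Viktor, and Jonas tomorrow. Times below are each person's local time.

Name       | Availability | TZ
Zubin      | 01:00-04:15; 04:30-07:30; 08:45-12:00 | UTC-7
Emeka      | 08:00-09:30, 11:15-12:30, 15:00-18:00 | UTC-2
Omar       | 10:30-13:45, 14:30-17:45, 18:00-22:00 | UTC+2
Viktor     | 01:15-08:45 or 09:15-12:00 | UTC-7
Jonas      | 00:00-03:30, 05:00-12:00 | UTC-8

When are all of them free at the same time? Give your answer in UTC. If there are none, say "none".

Zubin in UTC: 08:00-11:15, 11:30-14:30, 15:45-19:00 (add 7h to convert from UTC-7).
Emeka in UTC: 10:00-11:30, 13:15-14:30, 17:00-20:00 (add 2h to convert from UTC-2).
Omar in UTC: 08:30-11:45, 12:30-15:45, 16:00-20:00 (subtract 2h to convert from UTC+2).
Viktor in UTC: 08:15-15:45, 16:15-19:00 (add 7h to convert from UTC-7).
Jonas in UTC: 08:00-11:30, 13:00-20:00 (add 8h to convert from UTC-8).
Zubin ∩ Emeka: 10:00-11:15, 13:15-14:30, 17:00-19:00.
Zubin ∩ Emeka ∩ Omar: 10:00-11:15, 13:15-14:30, 17:00-19:00.
Zubin ∩ Emeka ∩ Omar ∩ Viktor: 10:00-11:15, 13:15-14:30, 17:00-19:00.
Zubin ∩ Emeka ∩ Omar ∩ Viktor ∩ Jonas: 10:00-11:15, 13:15-14:30, 17:00-19:00.
Those are the intersection windows.

10:00-11:15, 13:15-14:30, 17:00-19:00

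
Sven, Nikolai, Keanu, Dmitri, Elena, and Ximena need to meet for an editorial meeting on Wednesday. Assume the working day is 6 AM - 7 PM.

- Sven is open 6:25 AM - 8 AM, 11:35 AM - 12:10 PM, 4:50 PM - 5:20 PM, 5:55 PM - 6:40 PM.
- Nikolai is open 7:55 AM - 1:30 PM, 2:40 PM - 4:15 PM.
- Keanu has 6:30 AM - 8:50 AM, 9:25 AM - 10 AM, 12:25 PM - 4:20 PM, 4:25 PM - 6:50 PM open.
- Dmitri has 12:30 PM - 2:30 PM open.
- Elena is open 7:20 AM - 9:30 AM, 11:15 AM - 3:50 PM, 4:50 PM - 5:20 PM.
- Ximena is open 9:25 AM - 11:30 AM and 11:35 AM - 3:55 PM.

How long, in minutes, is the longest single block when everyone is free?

0

Sven ∩ Nikolai: 07:55-08:00, 11:35-12:10.
Sven ∩ Nikolai ∩ Keanu: 07:55-08:00.
Sven ∩ Nikolai ∩ Keanu ∩ Dmitri: ∅.
Sven ∩ Nikolai ∩ Keanu ∩ Dmitri ∩ Elena: ∅.
Sven ∩ Nikolai ∩ Keanu ∩ Dmitri ∩ Elena ∩ Ximena: ∅.
There is no time when everyone is free.
No common window exists, so the longest block is 0 minutes.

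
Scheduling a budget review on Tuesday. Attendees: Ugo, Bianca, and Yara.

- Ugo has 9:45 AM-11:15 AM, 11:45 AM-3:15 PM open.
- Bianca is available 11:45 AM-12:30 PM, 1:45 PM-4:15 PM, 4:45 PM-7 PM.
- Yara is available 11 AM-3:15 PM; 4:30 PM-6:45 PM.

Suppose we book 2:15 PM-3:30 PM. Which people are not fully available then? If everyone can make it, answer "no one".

Ugo: not fully free for 14:15-15:30. Bianca: free for 14:15-15:30. Yara: not fully free for 14:15-15:30.

Ugo, Yara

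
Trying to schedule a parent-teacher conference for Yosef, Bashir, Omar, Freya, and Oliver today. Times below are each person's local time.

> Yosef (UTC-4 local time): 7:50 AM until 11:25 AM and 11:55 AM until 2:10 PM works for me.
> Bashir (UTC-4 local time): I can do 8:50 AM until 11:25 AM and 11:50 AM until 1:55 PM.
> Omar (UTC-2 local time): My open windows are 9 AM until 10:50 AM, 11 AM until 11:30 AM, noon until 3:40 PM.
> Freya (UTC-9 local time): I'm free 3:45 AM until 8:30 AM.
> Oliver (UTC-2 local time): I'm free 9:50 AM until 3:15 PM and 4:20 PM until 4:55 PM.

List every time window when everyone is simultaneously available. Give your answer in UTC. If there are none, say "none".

13:00-13:30, 14:00-15:25, 15:55-17:15

Yosef in UTC: 11:50-15:25, 15:55-18:10 (add 4h to convert from UTC-4).
Bashir in UTC: 12:50-15:25, 15:50-17:55 (add 4h to convert from UTC-4).
Omar in UTC: 11:00-12:50, 13:00-13:30, 14:00-17:40 (add 2h to convert from UTC-2).
Freya in UTC: 12:45-17:30 (add 9h to convert from UTC-9).
Oliver in UTC: 11:50-17:15, 18:20-18:55 (add 2h to convert from UTC-2).
Yosef ∩ Bashir: 12:50-15:25, 15:55-17:55.
Yosef ∩ Bashir ∩ Omar: 13:00-13:30, 14:00-15:25, 15:55-17:40.
Yosef ∩ Bashir ∩ Omar ∩ Freya: 13:00-13:30, 14:00-15:25, 15:55-17:30.
Yosef ∩ Bashir ∩ Omar ∩ Freya ∩ Oliver: 13:00-13:30, 14:00-15:25, 15:55-17:15.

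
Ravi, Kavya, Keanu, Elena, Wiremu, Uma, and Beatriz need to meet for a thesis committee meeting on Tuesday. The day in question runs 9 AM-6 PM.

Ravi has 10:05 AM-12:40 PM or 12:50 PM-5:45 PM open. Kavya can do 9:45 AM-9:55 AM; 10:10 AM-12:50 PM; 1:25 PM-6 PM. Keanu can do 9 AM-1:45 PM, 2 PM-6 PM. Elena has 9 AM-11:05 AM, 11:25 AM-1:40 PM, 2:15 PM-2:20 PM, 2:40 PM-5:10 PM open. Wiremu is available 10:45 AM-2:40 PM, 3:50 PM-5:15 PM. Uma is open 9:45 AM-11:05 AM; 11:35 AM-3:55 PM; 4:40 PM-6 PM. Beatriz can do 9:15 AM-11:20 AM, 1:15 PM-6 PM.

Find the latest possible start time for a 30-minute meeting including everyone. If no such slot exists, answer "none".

16:40

Ravi ∩ Kavya: 10:10-12:40, 13:25-17:45.
Ravi ∩ Kavya ∩ Keanu: 10:10-12:40, 13:25-13:45, 14:00-17:45.
Ravi ∩ Kavya ∩ Keanu ∩ Elena: 10:10-11:05, 11:25-12:40, 13:25-13:40, 14:15-14:20, 14:40-17:10.
Ravi ∩ Kavya ∩ Keanu ∩ Elena ∩ Wiremu: 10:45-11:05, 11:25-12:40, 13:25-13:40, 14:15-14:20, 15:50-17:10.
Ravi ∩ Kavya ∩ Keanu ∩ Elena ∩ Wiremu ∩ Uma: 10:45-11:05, 11:35-12:40, 13:25-13:40, 14:15-14:20, 15:50-15:55, 16:40-17:10.
Ravi ∩ Kavya ∩ Keanu ∩ Elena ∩ Wiremu ∩ Uma ∩ Beatriz: 10:45-11:05, 13:25-13:40, 14:15-14:20, 15:50-15:55, 16:40-17:10.
The last common window of at least 30 minutes is 16:40-17:10; a 30-minute meeting can start as late as 16:40 and still end by 17:10.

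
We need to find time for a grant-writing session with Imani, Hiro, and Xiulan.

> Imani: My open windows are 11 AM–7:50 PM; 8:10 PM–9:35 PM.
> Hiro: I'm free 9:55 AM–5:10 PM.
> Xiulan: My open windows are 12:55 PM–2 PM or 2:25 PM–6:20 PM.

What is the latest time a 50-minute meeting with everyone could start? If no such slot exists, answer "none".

Imani ∩ Hiro: 11:00-17:10.
Imani ∩ Hiro ∩ Xiulan: 12:55-14:00, 14:25-17:10.
The last common window of at least 50 minutes is 14:25-17:10; a 50-minute meeting can start as late as 16:20 and still end by 17:10.

16:20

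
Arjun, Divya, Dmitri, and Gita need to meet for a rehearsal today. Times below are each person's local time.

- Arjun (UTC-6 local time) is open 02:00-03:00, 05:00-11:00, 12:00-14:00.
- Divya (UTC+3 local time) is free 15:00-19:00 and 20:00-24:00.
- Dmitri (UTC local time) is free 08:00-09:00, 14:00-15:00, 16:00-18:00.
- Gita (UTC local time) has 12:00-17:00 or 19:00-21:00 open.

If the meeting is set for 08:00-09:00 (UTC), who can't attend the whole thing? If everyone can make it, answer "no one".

Arjun in UTC: 08:00-09:00, 11:00-17:00, 18:00-20:00 (add 6h to convert from UTC-6).
Divya in UTC: 12:00-16:00, 17:00-21:00 (subtract 3h to convert from UTC+3).
Dmitri in UTC: 08:00-09:00, 14:00-15:00, 16:00-18:00.
Gita in UTC: 12:00-17:00, 19:00-21:00.
Arjun: free for 08:00-09:00. Divya: not fully free for 08:00-09:00. Dmitri: free for 08:00-09:00. Gita: not fully free for 08:00-09:00.

Divya, Gita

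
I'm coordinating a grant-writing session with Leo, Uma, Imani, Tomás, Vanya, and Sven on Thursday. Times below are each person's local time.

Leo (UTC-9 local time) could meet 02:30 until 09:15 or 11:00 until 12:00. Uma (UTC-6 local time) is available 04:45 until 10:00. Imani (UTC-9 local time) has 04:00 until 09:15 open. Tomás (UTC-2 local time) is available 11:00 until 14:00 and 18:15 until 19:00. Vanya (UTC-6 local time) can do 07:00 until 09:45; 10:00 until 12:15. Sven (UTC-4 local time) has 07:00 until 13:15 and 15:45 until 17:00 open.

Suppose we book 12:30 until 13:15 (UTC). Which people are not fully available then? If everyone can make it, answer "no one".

Leo in UTC: 11:30-18:15, 20:00-21:00 (add 9h to convert from UTC-9).
Uma in UTC: 10:45-16:00 (add 6h to convert from UTC-6).
Imani in UTC: 13:00-18:15 (add 9h to convert from UTC-9).
Tomás in UTC: 13:00-16:00, 20:15-21:00 (add 2h to convert from UTC-2).
Vanya in UTC: 13:00-15:45, 16:00-18:15 (add 6h to convert from UTC-6).
Sven in UTC: 11:00-17:15, 19:45-21:00 (add 4h to convert from UTC-4).
Leo: free for 12:30-13:15. Uma: free for 12:30-13:15. Imani: not fully free for 12:30-13:15. Tomás: not fully free for 12:30-13:15. Vanya: not fully free for 12:30-13:15. Sven: free for 12:30-13:15.

Imani, Tomás, Vanya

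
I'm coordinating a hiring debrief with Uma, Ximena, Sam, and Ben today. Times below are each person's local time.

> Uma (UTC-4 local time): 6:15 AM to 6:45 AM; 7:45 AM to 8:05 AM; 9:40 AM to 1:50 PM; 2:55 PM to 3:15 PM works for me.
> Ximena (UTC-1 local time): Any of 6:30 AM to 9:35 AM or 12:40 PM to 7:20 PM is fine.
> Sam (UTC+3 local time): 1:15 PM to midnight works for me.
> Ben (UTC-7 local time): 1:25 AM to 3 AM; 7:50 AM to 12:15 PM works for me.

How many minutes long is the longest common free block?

Uma in UTC: 10:15-10:45, 11:45-12:05, 13:40-17:50, 18:55-19:15 (add 4h to convert from UTC-4).
Ximena in UTC: 07:30-10:35, 13:40-20:20 (add 1h to convert from UTC-1).
Sam in UTC: 10:15-21:00 (subtract 3h to convert from UTC+3).
Ben in UTC: 08:25-10:00, 14:50-19:15 (add 7h to convert from UTC-7).
Uma ∩ Ximena: 10:15-10:35, 13:40-17:50, 18:55-19:15.
Uma ∩ Ximena ∩ Sam: 10:15-10:35, 13:40-17:50, 18:55-19:15.
Uma ∩ Ximena ∩ Sam ∩ Ben: 14:50-17:50, 18:55-19:15.
The longest is 14:50-17:50 at 180 minutes.

180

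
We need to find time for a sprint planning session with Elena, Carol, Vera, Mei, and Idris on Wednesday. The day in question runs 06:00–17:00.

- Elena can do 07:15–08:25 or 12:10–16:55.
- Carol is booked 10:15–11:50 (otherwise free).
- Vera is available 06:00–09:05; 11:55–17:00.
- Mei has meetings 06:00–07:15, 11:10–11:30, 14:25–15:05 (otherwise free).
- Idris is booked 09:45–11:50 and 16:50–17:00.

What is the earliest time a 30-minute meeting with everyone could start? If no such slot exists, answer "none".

07:15

Elena free: 07:15-08:25, 12:10-16:55.
Carol free: 06:00-10:15, 11:50-17:00 (invert busy blocks within the working day).
Vera free: 06:00-09:05, 11:55-17:00.
Mei free: 07:15-11:10, 11:30-14:25, 15:05-17:00 (invert busy blocks within the working day).
Idris free: 06:00-09:45, 11:50-16:50 (invert busy blocks within the working day).
Elena ∩ Carol: 07:15-08:25, 12:10-16:55.
Elena ∩ Carol ∩ Vera: 07:15-08:25, 12:10-16:55.
Elena ∩ Carol ∩ Vera ∩ Mei: 07:15-08:25, 12:10-14:25, 15:05-16:55.
Elena ∩ Carol ∩ Vera ∩ Mei ∩ Idris: 07:15-08:25, 12:10-14:25, 15:05-16:50.
The first common window of at least 30 minutes is 07:15-08:25, so the earliest start is 07:15.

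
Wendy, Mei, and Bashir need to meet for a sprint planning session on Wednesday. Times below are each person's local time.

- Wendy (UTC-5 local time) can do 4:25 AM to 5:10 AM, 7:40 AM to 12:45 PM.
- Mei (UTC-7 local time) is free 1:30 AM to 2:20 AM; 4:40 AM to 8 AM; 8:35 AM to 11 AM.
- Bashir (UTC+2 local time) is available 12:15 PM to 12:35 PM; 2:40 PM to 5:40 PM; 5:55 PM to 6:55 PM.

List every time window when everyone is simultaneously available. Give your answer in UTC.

Wendy in UTC: 09:25-10:10, 12:40-17:45 (add 5h to convert from UTC-5).
Mei in UTC: 08:30-09:20, 11:40-15:00, 15:35-18:00 (add 7h to convert from UTC-7).
Bashir in UTC: 10:15-10:35, 12:40-15:40, 15:55-16:55 (subtract 2h to convert from UTC+2).
Wendy ∩ Mei: 12:40-15:00, 15:35-17:45.
Wendy ∩ Mei ∩ Bashir: 12:40-15:00, 15:35-15:40, 15:55-16:55.

12:40-15:00, 15:35-15:40, 15:55-16:55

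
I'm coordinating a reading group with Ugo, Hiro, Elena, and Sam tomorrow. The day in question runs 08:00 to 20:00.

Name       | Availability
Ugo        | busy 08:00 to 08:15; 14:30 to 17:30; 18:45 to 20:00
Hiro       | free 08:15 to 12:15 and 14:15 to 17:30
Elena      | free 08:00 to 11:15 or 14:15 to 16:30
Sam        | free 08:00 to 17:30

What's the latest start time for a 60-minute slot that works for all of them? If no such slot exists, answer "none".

10:15

Ugo free: 08:15-14:30, 17:30-18:45 (invert busy blocks within the working day).
Hiro free: 08:15-12:15, 14:15-17:30.
Elena free: 08:00-11:15, 14:15-16:30.
Sam free: 08:00-17:30.
Ugo ∩ Hiro: 08:15-12:15, 14:15-14:30.
Ugo ∩ Hiro ∩ Elena: 08:15-11:15, 14:15-14:30.
Ugo ∩ Hiro ∩ Elena ∩ Sam: 08:15-11:15, 14:15-14:30.
So the common availability across everyone is 08:15-11:15, 14:15-14:30.
The last common window of at least 60 minutes is 08:15-11:15; a 60-minute meeting can start as late as 10:15 and still end by 11:15.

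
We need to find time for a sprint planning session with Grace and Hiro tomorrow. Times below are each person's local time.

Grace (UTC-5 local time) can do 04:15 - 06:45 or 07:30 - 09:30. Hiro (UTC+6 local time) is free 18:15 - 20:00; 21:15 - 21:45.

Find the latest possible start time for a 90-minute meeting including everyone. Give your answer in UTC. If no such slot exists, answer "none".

12:30

Grace in UTC: 09:15-11:45, 12:30-14:30 (add 5h to convert from UTC-5).
Hiro in UTC: 12:15-14:00, 15:15-15:45 (subtract 6h to convert from UTC+6).
Grace ∩ Hiro: 12:30-14:00.
The last common window of at least 90 minutes is 12:30-14:00; a 90-minute meeting can start as late as 12:30 and still end by 14:00.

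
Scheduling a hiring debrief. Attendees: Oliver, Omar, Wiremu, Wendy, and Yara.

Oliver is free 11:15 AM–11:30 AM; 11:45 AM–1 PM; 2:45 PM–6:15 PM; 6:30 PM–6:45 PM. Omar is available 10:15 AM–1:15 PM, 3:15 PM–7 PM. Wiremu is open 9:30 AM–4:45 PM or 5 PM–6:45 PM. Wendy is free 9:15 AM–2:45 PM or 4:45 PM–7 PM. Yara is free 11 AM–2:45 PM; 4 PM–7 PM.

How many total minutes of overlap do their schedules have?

180

Oliver ∩ Omar: 11:15-11:30, 11:45-13:00, 15:15-18:15, 18:30-18:45.
Oliver ∩ Omar ∩ Wiremu: 11:15-11:30, 11:45-13:00, 15:15-16:45, 17:00-18:15, 18:30-18:45.
Oliver ∩ Omar ∩ Wiremu ∩ Wendy: 11:15-11:30, 11:45-13:00, 17:00-18:15, 18:30-18:45.
Oliver ∩ Omar ∩ Wiremu ∩ Wendy ∩ Yara: 11:15-11:30, 11:45-13:00, 17:00-18:15, 18:30-18:45.
Summing the common windows: 15 + 75 + 75 + 15 = 180 minutes.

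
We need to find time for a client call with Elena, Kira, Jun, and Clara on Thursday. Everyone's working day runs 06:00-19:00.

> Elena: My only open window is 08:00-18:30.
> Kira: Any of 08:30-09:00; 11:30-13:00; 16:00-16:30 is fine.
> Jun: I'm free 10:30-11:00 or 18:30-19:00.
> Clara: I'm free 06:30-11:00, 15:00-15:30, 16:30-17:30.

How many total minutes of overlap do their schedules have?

0

Elena ∩ Kira: 08:30-09:00, 11:30-13:00, 16:00-16:30.
Elena ∩ Kira ∩ Jun: ∅.
Elena ∩ Kira ∩ Jun ∩ Clara: ∅.
There is no time when everyone is free.
There is no common window, so the total is 0 minutes.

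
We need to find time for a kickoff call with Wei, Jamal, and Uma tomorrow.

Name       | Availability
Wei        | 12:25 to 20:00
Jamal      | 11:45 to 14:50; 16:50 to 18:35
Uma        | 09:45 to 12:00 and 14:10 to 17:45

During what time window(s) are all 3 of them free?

14:10-14:50, 16:50-17:45

Wei ∩ Jamal: 12:25-14:50, 16:50-18:35.
Wei ∩ Jamal ∩ Uma: 14:10-14:50, 16:50-17:45.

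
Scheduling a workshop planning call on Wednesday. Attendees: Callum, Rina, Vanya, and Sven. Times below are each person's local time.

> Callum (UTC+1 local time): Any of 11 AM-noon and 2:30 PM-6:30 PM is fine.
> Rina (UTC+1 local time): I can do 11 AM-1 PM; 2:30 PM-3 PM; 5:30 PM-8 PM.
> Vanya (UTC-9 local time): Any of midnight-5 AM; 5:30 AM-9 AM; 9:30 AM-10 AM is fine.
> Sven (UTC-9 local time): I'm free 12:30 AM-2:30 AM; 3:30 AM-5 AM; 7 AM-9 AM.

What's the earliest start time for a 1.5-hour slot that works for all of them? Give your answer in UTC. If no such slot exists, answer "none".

none

Callum in UTC: 10:00-11:00, 13:30-17:30 (subtract 1h to convert from UTC+1).
Rina in UTC: 10:00-12:00, 13:30-14:00, 16:30-19:00 (subtract 1h to convert from UTC+1).
Vanya in UTC: 09:00-14:00, 14:30-18:00, 18:30-19:00 (add 9h to convert from UTC-9).
Sven in UTC: 09:30-11:30, 12:30-14:00, 16:00-18:00 (add 9h to convert from UTC-9).
Callum ∩ Rina: 10:00-11:00, 13:30-14:00, 16:30-17:30.
Callum ∩ Rina ∩ Vanya: 10:00-11:00, 13:30-14:00, 16:30-17:30.
Callum ∩ Rina ∩ Vanya ∩ Sven: 10:00-11:00, 13:30-14:00, 16:30-17:30.
No common window is at least 90 minutes long.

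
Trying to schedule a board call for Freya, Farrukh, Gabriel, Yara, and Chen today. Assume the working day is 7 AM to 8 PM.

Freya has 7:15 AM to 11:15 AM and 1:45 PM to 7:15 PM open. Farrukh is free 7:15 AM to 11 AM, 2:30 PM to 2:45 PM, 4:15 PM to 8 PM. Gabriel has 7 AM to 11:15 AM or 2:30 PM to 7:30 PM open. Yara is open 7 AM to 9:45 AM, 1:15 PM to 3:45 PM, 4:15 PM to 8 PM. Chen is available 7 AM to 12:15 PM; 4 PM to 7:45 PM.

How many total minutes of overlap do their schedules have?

Freya ∩ Farrukh: 07:15-11:00, 14:30-14:45, 16:15-19:15.
Freya ∩ Farrukh ∩ Gabriel: 07:15-11:00, 14:30-14:45, 16:15-19:15.
Freya ∩ Farrukh ∩ Gabriel ∩ Yara: 07:15-09:45, 14:30-14:45, 16:15-19:15.
Freya ∩ Farrukh ∩ Gabriel ∩ Yara ∩ Chen: 07:15-09:45, 16:15-19:15.
Those are the intersection windows.
Summing the common windows: 150 + 180 = 330 minutes.

330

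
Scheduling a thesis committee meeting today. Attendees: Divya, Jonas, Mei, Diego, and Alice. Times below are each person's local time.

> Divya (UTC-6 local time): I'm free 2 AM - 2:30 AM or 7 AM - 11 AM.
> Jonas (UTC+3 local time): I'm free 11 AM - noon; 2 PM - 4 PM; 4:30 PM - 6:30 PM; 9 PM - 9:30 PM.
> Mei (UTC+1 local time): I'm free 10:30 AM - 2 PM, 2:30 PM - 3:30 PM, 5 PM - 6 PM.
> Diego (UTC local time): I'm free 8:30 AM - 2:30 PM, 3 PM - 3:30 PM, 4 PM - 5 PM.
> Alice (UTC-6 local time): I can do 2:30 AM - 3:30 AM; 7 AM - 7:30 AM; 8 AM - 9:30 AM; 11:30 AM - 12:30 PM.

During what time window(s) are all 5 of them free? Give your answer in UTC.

Divya in UTC: 08:00-08:30, 13:00-17:00 (add 6h to convert from UTC-6).
Jonas in UTC: 08:00-09:00, 11:00-13:00, 13:30-15:30, 18:00-18:30 (subtract 3h to convert from UTC+3).
Mei in UTC: 09:30-13:00, 13:30-14:30, 16:00-17:00 (subtract 1h to convert from UTC+1).
Diego in UTC: 08:30-14:30, 15:00-15:30, 16:00-17:00.
Alice in UTC: 08:30-09:30, 13:00-13:30, 14:00-15:30, 17:30-18:30 (add 6h to convert from UTC-6).
Divya ∩ Jonas: 08:00-08:30, 13:30-15:30.
Divya ∩ Jonas ∩ Mei: 13:30-14:30.
Divya ∩ Jonas ∩ Mei ∩ Diego: 13:30-14:30.
Divya ∩ Jonas ∩ Mei ∩ Diego ∩ Alice: 14:00-14:30.
Those are the intersection windows.

14:00-14:30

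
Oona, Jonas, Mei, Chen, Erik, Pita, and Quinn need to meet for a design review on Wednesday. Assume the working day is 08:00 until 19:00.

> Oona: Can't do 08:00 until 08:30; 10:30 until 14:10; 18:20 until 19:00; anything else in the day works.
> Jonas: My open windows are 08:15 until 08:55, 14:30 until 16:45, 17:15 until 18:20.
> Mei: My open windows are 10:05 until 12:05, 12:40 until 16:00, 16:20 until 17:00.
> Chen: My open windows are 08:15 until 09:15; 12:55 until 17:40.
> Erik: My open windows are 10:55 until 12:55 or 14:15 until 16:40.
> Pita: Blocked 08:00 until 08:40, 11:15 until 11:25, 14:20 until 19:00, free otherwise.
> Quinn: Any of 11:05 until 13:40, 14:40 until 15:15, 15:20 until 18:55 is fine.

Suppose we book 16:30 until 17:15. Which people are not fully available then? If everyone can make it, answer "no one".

Erik, Jonas, Mei, Pita

Oona free: 08:30-10:30, 14:10-18:20 (invert busy blocks within the working day).
Jonas free: 08:15-08:55, 14:30-16:45, 17:15-18:20.
Mei free: 10:05-12:05, 12:40-16:00, 16:20-17:00.
Chen free: 08:15-09:15, 12:55-17:40.
Erik free: 10:55-12:55, 14:15-16:40.
Pita free: 08:40-11:15, 11:25-14:20 (invert busy blocks within the working day).
Quinn free: 11:05-13:40, 14:40-15:15, 15:20-18:55.
Oona: free for 16:30-17:15. Jonas: not fully free for 16:30-17:15. Mei: not fully free for 16:30-17:15. Chen: free for 16:30-17:15. Erik: not fully free for 16:30-17:15. Pita: not fully free for 16:30-17:15. Quinn: free for 16:30-17:15.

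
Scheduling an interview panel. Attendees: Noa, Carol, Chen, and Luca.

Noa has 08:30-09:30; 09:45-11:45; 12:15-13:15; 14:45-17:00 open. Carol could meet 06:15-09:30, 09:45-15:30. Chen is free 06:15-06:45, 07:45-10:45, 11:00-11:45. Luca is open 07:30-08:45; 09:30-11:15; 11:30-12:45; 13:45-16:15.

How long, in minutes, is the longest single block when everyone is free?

Noa ∩ Carol: 08:30-09:30, 09:45-11:45, 12:15-13:15, 14:45-15:30.
Noa ∩ Carol ∩ Chen: 08:30-09:30, 09:45-10:45, 11:00-11:45.
Noa ∩ Carol ∩ Chen ∩ Luca: 08:30-08:45, 09:45-10:45, 11:00-11:15, 11:30-11:45.
Those are the intersection windows.
The longest is 09:45-10:45 at 60 minutes.

60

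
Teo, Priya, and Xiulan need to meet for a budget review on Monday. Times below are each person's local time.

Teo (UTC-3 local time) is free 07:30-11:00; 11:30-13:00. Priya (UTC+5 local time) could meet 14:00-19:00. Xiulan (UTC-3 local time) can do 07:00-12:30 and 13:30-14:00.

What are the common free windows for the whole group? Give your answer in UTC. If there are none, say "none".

Teo in UTC: 10:30-14:00, 14:30-16:00 (add 3h to convert from UTC-3).
Priya in UTC: 09:00-14:00 (subtract 5h to convert from UTC+5).
Xiulan in UTC: 10:00-15:30, 16:30-17:00 (add 3h to convert from UTC-3).
Teo ∩ Priya: 10:30-14:00.
Teo ∩ Priya ∩ Xiulan: 10:30-14:00.

10:30-14:00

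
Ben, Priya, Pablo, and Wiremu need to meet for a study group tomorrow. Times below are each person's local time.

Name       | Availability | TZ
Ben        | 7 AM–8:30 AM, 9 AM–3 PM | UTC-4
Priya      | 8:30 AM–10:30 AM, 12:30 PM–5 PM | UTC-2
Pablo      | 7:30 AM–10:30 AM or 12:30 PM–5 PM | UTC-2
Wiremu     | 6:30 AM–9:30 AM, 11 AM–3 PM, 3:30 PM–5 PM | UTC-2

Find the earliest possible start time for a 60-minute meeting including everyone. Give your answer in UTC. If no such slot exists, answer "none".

14:30

Ben in UTC: 11:00-12:30, 13:00-19:00 (add 4h to convert from UTC-4).
Priya in UTC: 10:30-12:30, 14:30-19:00 (add 2h to convert from UTC-2).
Pablo in UTC: 09:30-12:30, 14:30-19:00 (add 2h to convert from UTC-2).
Wiremu in UTC: 08:30-11:30, 13:00-17:00, 17:30-19:00 (add 2h to convert from UTC-2).
Ben ∩ Priya: 11:00-12:30, 14:30-19:00.
Ben ∩ Priya ∩ Pablo: 11:00-12:30, 14:30-19:00.
Ben ∩ Priya ∩ Pablo ∩ Wiremu: 11:00-11:30, 14:30-17:00, 17:30-19:00.
The first common window of at least 60 minutes is 14:30-17:00, so the earliest start is 14:30.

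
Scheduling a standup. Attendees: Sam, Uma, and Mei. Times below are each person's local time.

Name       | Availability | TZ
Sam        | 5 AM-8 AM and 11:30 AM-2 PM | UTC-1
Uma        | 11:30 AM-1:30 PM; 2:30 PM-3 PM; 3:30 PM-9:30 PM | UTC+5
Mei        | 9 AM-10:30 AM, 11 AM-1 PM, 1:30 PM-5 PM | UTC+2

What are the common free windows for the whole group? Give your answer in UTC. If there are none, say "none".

Sam in UTC: 06:00-09:00, 12:30-15:00 (add 1h to convert from UTC-1).
Uma in UTC: 06:30-08:30, 09:30-10:00, 10:30-16:30 (subtract 5h to convert from UTC+5).
Mei in UTC: 07:00-08:30, 09:00-11:00, 11:30-15:00 (subtract 2h to convert from UTC+2).
Sam ∩ Uma: 06:30-08:30, 12:30-15:00.
Sam ∩ Uma ∩ Mei: 07:00-08:30, 12:30-15:00.

07:00-08:30, 12:30-15:00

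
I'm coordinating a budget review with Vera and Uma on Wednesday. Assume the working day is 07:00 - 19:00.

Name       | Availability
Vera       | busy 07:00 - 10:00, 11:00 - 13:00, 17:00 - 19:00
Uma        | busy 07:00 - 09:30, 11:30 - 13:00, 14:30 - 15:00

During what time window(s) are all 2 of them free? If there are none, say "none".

10:00-11:00, 13:00-14:30, 15:00-17:00

Vera free: 10:00-11:00, 13:00-17:00 (invert busy blocks within the working day).
Uma free: 09:30-11:30, 13:00-14:30, 15:00-19:00 (invert busy blocks within the working day).
Vera ∩ Uma: 10:00-11:00, 13:00-14:30, 15:00-17:00.
Those are the intersection windows.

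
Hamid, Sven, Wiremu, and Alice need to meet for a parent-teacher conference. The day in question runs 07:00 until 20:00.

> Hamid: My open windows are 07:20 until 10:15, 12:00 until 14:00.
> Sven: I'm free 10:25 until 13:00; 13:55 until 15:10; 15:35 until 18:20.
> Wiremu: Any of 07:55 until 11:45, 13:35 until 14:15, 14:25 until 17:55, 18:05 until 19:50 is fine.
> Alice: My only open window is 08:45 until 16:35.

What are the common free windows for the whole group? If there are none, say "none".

13:55-14:00

Hamid ∩ Sven: 12:00-13:00, 13:55-14:00.
Hamid ∩ Sven ∩ Wiremu: 13:55-14:00.
Hamid ∩ Sven ∩ Wiremu ∩ Alice: 13:55-14:00.
So the common availability across everyone is 13:55-14:00.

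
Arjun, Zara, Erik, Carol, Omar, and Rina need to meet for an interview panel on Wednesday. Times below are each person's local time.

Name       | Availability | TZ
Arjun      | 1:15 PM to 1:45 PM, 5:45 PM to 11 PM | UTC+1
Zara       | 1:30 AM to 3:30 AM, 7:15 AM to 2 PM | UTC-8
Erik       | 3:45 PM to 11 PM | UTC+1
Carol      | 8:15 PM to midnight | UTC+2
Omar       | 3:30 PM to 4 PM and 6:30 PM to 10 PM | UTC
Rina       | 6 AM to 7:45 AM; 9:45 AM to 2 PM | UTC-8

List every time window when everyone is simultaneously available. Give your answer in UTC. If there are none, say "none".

Arjun in UTC: 12:15-12:45, 16:45-22:00 (subtract 1h to convert from UTC+1).
Zara in UTC: 09:30-11:30, 15:15-22:00 (add 8h to convert from UTC-8).
Erik in UTC: 14:45-22:00 (subtract 1h to convert from UTC+1).
Carol in UTC: 18:15-22:00 (subtract 2h to convert from UTC+2).
Omar in UTC: 15:30-16:00, 18:30-22:00.
Rina in UTC: 14:00-15:45, 17:45-22:00 (add 8h to convert from UTC-8).
Arjun ∩ Zara: 16:45-22:00.
Arjun ∩ Zara ∩ Erik: 16:45-22:00.
Arjun ∩ Zara ∩ Erik ∩ Carol: 18:15-22:00.
Arjun ∩ Zara ∩ Erik ∩ Carol ∩ Omar: 18:30-22:00.
Arjun ∩ Zara ∩ Erik ∩ Carol ∩ Omar ∩ Rina: 18:30-22:00.
Those are the intersection windows.

18:30-22:00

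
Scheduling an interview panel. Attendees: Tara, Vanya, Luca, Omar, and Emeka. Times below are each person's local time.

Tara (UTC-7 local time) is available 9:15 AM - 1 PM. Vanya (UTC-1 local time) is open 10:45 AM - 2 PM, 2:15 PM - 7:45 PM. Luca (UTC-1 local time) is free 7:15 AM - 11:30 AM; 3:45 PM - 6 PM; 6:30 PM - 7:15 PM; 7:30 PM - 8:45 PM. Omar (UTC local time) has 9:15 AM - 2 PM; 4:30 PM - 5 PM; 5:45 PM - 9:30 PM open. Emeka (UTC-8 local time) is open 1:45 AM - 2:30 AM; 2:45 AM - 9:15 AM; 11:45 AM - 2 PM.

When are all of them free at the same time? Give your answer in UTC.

16:45-17:00, 19:45-20:00

Tara in UTC: 16:15-20:00 (add 7h to convert from UTC-7).
Vanya in UTC: 11:45-15:00, 15:15-20:45 (add 1h to convert from UTC-1).
Luca in UTC: 08:15-12:30, 16:45-19:00, 19:30-20:15, 20:30-21:45 (add 1h to convert from UTC-1).
Omar in UTC: 09:15-14:00, 16:30-17:00, 17:45-21:30.
Emeka in UTC: 09:45-10:30, 10:45-17:15, 19:45-22:00 (add 8h to convert from UTC-8).
Tara ∩ Vanya: 16:15-20:00.
Tara ∩ Vanya ∩ Luca: 16:45-19:00, 19:30-20:00.
Tara ∩ Vanya ∩ Luca ∩ Omar: 16:45-17:00, 17:45-19:00, 19:30-20:00.
Tara ∩ Vanya ∩ Luca ∩ Omar ∩ Emeka: 16:45-17:00, 19:45-20:00.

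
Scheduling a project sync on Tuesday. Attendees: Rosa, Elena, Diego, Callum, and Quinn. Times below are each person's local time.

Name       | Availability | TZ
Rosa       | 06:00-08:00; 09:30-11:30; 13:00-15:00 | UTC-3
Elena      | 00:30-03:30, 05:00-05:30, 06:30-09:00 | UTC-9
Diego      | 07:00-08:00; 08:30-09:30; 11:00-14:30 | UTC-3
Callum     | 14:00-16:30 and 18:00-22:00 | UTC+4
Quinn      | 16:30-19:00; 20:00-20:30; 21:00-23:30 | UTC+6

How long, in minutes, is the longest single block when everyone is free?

Rosa in UTC: 09:00-11:00, 12:30-14:30, 16:00-18:00 (add 3h to convert from UTC-3).
Elena in UTC: 09:30-12:30, 14:00-14:30, 15:30-18:00 (add 9h to convert from UTC-9).
Diego in UTC: 10:00-11:00, 11:30-12:30, 14:00-17:30 (add 3h to convert from UTC-3).
Callum in UTC: 10:00-12:30, 14:00-18:00 (subtract 4h to convert from UTC+4).
Quinn in UTC: 10:30-13:00, 14:00-14:30, 15:00-17:30 (subtract 6h to convert from UTC+6).
Rosa ∩ Elena: 09:30-11:00, 14:00-14:30, 16:00-18:00.
Rosa ∩ Elena ∩ Diego: 10:00-11:00, 14:00-14:30, 16:00-17:30.
Rosa ∩ Elena ∩ Diego ∩ Callum: 10:00-11:00, 14:00-14:30, 16:00-17:30.
Rosa ∩ Elena ∩ Diego ∩ Callum ∩ Quinn: 10:30-11:00, 14:00-14:30, 16:00-17:30.
The longest is 16:00-17:30 at 90 minutes.

90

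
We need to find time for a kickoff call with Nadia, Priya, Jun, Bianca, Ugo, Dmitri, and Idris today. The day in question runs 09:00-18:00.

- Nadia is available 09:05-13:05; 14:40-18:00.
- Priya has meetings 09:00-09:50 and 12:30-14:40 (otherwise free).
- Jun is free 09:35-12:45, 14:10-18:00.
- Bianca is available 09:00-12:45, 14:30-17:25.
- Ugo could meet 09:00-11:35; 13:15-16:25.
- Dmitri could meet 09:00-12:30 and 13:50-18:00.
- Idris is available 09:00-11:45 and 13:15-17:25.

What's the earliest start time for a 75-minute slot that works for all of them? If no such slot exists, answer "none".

Nadia free: 09:05-13:05, 14:40-18:00.
Priya free: 09:50-12:30, 14:40-18:00 (invert busy blocks within the working day).
Jun free: 09:35-12:45, 14:10-18:00.
Bianca free: 09:00-12:45, 14:30-17:25.
Ugo free: 09:00-11:35, 13:15-16:25.
Dmitri free: 09:00-12:30, 13:50-18:00.
Idris free: 09:00-11:45, 13:15-17:25.
Nadia ∩ Priya: 09:50-12:30, 14:40-18:00.
Nadia ∩ Priya ∩ Jun: 09:50-12:30, 14:40-18:00.
Nadia ∩ Priya ∩ Jun ∩ Bianca: 09:50-12:30, 14:40-17:25.
Nadia ∩ Priya ∩ Jun ∩ Bianca ∩ Ugo: 09:50-11:35, 14:40-16:25.
Nadia ∩ Priya ∩ Jun ∩ Bianca ∩ Ugo ∩ Dmitri: 09:50-11:35, 14:40-16:25.
Nadia ∩ Priya ∩ Jun ∩ Bianca ∩ Ugo ∩ Dmitri ∩ Idris: 09:50-11:35, 14:40-16:25.
The first common window of at least 75 minutes is 09:50-11:35, so the earliest start is 09:50.

09:50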